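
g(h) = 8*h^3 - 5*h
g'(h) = 24*h^2 - 5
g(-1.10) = -5.15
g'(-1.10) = 24.04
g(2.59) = 126.04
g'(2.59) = 155.99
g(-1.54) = -21.52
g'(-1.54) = 51.92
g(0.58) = -1.34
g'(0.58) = 3.07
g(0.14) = -0.68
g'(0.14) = -4.53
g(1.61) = 25.34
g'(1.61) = 57.21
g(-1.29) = -10.72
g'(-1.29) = 34.94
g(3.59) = 352.20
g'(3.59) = 304.31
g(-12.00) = -13764.00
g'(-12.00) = 3451.00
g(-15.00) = -26925.00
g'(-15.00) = 5395.00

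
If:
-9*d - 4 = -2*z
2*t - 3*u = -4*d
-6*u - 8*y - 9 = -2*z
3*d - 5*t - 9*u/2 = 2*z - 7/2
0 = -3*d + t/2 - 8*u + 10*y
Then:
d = 541/224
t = -1651/448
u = 171/224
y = 389/256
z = 5765/448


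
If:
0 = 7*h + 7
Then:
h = -1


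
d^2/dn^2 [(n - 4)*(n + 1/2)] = 2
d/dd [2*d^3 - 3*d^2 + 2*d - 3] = 6*d^2 - 6*d + 2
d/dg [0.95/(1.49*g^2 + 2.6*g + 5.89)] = (-2.831*g - 2.47)/(1.49*g^2 + 2.6*g + 5.89)^2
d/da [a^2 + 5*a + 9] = 2*a + 5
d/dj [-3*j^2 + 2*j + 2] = 2 - 6*j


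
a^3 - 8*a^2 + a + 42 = (a - 7)*(a - 3)*(a + 2)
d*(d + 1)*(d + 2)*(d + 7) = d^4 + 10*d^3 + 23*d^2 + 14*d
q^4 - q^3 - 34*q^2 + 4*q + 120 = (q - 6)*(q - 2)*(q + 2)*(q + 5)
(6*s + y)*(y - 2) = 6*s*y - 12*s + y^2 - 2*y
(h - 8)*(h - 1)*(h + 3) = h^3 - 6*h^2 - 19*h + 24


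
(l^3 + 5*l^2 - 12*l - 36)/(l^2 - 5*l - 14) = (l^2 + 3*l - 18)/(l - 7)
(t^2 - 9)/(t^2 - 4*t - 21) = (t - 3)/(t - 7)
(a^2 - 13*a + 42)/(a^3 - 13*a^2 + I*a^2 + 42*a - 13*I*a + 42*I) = 1/(a + I)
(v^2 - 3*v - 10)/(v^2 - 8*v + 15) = (v + 2)/(v - 3)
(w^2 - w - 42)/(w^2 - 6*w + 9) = (w^2 - w - 42)/(w^2 - 6*w + 9)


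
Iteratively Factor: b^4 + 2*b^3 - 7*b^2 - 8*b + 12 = (b + 3)*(b^3 - b^2 - 4*b + 4) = (b - 1)*(b + 3)*(b^2 - 4) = (b - 2)*(b - 1)*(b + 3)*(b + 2)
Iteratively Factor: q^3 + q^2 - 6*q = (q - 2)*(q^2 + 3*q) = q*(q - 2)*(q + 3)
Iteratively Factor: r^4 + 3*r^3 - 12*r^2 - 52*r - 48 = (r - 4)*(r^3 + 7*r^2 + 16*r + 12) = (r - 4)*(r + 2)*(r^2 + 5*r + 6) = (r - 4)*(r + 2)*(r + 3)*(r + 2)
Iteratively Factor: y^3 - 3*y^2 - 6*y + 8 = (y - 4)*(y^2 + y - 2) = (y - 4)*(y - 1)*(y + 2)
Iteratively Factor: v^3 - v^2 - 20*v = (v + 4)*(v^2 - 5*v) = v*(v + 4)*(v - 5)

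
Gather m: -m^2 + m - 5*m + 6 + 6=-m^2 - 4*m + 12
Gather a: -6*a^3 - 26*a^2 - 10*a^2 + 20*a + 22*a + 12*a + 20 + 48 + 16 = -6*a^3 - 36*a^2 + 54*a + 84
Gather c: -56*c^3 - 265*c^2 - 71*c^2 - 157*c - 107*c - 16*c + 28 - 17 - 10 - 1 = -56*c^3 - 336*c^2 - 280*c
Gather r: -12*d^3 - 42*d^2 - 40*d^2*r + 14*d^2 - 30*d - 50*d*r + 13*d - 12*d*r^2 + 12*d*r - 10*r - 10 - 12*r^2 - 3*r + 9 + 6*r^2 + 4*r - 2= -12*d^3 - 28*d^2 - 17*d + r^2*(-12*d - 6) + r*(-40*d^2 - 38*d - 9) - 3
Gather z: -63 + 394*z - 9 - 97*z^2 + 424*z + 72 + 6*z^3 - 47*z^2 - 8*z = 6*z^3 - 144*z^2 + 810*z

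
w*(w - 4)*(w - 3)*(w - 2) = w^4 - 9*w^3 + 26*w^2 - 24*w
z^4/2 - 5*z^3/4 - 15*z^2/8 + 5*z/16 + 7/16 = (z/2 + 1/2)*(z - 7/2)*(z - 1/2)*(z + 1/2)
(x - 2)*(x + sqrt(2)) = x^2 - 2*x + sqrt(2)*x - 2*sqrt(2)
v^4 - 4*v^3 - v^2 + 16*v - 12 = (v - 3)*(v - 2)*(v - 1)*(v + 2)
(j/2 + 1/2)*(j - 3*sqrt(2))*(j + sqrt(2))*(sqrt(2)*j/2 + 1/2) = sqrt(2)*j^4/4 - 3*j^3/4 + sqrt(2)*j^3/4 - 2*sqrt(2)*j^2 - 3*j^2/4 - 2*sqrt(2)*j - 3*j/2 - 3/2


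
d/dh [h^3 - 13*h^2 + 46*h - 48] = 3*h^2 - 26*h + 46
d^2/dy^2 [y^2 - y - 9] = 2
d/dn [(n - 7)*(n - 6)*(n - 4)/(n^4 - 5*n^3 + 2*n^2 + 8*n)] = (-n^4 + 26*n^3 - 141*n^2 + 84*n + 84)/(n^2*(n^4 - 2*n^3 - 3*n^2 + 4*n + 4))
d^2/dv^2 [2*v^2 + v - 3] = 4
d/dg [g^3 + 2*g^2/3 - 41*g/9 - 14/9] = 3*g^2 + 4*g/3 - 41/9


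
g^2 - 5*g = g*(g - 5)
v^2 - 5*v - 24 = (v - 8)*(v + 3)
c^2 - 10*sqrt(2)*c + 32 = (c - 8*sqrt(2))*(c - 2*sqrt(2))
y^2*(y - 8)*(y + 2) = y^4 - 6*y^3 - 16*y^2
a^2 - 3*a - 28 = (a - 7)*(a + 4)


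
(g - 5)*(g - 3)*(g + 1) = g^3 - 7*g^2 + 7*g + 15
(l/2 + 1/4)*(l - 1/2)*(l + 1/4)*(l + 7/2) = l^4/2 + 15*l^3/8 + 5*l^2/16 - 15*l/32 - 7/64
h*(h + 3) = h^2 + 3*h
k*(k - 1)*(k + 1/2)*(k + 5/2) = k^4 + 2*k^3 - 7*k^2/4 - 5*k/4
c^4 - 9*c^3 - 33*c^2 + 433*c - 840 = (c - 8)*(c - 5)*(c - 3)*(c + 7)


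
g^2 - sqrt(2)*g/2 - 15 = (g - 3*sqrt(2))*(g + 5*sqrt(2)/2)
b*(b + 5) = b^2 + 5*b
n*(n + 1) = n^2 + n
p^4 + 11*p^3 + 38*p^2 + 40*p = p*(p + 2)*(p + 4)*(p + 5)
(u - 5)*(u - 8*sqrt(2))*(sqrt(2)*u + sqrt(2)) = sqrt(2)*u^3 - 16*u^2 - 4*sqrt(2)*u^2 - 5*sqrt(2)*u + 64*u + 80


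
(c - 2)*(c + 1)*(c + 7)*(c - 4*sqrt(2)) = c^4 - 4*sqrt(2)*c^3 + 6*c^3 - 24*sqrt(2)*c^2 - 9*c^2 - 14*c + 36*sqrt(2)*c + 56*sqrt(2)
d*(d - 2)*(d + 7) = d^3 + 5*d^2 - 14*d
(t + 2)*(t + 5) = t^2 + 7*t + 10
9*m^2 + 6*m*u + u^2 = (3*m + u)^2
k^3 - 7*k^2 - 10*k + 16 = (k - 8)*(k - 1)*(k + 2)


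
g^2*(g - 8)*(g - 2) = g^4 - 10*g^3 + 16*g^2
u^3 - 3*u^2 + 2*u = u*(u - 2)*(u - 1)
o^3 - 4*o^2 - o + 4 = (o - 4)*(o - 1)*(o + 1)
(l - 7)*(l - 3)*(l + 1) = l^3 - 9*l^2 + 11*l + 21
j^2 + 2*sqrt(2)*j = j*(j + 2*sqrt(2))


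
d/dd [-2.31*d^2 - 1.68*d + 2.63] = -4.62*d - 1.68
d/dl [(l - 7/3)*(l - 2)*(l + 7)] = 3*l^2 + 16*l/3 - 77/3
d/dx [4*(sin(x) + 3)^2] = 8*(sin(x) + 3)*cos(x)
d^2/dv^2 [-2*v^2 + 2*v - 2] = -4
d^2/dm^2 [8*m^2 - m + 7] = 16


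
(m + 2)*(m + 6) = m^2 + 8*m + 12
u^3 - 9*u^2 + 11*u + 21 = (u - 7)*(u - 3)*(u + 1)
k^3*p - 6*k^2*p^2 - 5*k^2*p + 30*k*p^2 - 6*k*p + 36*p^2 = (k - 6)*(k - 6*p)*(k*p + p)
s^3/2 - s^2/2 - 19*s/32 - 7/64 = (s/2 + 1/4)*(s - 7/4)*(s + 1/4)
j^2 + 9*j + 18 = (j + 3)*(j + 6)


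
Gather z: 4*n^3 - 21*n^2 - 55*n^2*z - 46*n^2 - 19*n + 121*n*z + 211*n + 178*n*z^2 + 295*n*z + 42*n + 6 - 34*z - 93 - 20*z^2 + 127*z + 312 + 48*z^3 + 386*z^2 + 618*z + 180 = 4*n^3 - 67*n^2 + 234*n + 48*z^3 + z^2*(178*n + 366) + z*(-55*n^2 + 416*n + 711) + 405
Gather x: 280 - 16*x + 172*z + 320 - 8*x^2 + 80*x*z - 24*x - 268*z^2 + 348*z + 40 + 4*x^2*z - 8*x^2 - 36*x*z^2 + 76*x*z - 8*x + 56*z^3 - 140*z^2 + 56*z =x^2*(4*z - 16) + x*(-36*z^2 + 156*z - 48) + 56*z^3 - 408*z^2 + 576*z + 640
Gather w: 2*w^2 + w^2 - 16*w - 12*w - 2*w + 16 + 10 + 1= 3*w^2 - 30*w + 27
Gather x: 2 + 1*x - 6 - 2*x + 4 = -x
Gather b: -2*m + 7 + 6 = 13 - 2*m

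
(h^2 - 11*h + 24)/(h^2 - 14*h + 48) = (h - 3)/(h - 6)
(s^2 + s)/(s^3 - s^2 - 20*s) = (s + 1)/(s^2 - s - 20)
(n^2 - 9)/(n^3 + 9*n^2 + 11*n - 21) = (n - 3)/(n^2 + 6*n - 7)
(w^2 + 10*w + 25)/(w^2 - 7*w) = (w^2 + 10*w + 25)/(w*(w - 7))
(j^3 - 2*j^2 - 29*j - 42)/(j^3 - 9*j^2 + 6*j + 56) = (j + 3)/(j - 4)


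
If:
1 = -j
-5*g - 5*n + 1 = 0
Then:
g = 1/5 - n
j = -1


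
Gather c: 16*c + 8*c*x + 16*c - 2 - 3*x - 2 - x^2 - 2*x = c*(8*x + 32) - x^2 - 5*x - 4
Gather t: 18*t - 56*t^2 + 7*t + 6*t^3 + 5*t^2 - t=6*t^3 - 51*t^2 + 24*t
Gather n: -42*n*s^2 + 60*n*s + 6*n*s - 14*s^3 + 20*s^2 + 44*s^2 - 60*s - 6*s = n*(-42*s^2 + 66*s) - 14*s^3 + 64*s^2 - 66*s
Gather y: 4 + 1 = 5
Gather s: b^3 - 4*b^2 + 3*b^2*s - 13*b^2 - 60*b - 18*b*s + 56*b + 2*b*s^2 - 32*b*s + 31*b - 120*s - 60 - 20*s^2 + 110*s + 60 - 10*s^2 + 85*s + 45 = b^3 - 17*b^2 + 27*b + s^2*(2*b - 30) + s*(3*b^2 - 50*b + 75) + 45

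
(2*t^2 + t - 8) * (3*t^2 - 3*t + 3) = 6*t^4 - 3*t^3 - 21*t^2 + 27*t - 24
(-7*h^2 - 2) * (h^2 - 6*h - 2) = -7*h^4 + 42*h^3 + 12*h^2 + 12*h + 4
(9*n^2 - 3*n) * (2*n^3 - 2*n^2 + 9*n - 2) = 18*n^5 - 24*n^4 + 87*n^3 - 45*n^2 + 6*n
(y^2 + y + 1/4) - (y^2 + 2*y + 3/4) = -y - 1/2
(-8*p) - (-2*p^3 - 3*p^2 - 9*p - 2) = 2*p^3 + 3*p^2 + p + 2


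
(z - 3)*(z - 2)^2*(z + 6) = z^4 - z^3 - 26*z^2 + 84*z - 72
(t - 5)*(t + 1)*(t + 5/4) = t^3 - 11*t^2/4 - 10*t - 25/4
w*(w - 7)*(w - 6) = w^3 - 13*w^2 + 42*w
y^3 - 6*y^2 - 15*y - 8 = (y - 8)*(y + 1)^2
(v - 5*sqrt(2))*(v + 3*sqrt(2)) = v^2 - 2*sqrt(2)*v - 30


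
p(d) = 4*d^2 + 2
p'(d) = 8*d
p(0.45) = 2.81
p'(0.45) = 3.60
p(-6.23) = 157.25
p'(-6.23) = -49.84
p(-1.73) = 13.97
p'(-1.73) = -13.84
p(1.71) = 13.70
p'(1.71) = 13.68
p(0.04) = 2.01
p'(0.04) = 0.32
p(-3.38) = 47.70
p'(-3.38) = -27.04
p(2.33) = 23.72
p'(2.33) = 18.64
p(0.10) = 2.04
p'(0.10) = 0.80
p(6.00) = 146.00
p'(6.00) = 48.00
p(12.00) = 578.00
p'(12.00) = 96.00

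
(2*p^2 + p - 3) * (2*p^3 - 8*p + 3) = 4*p^5 + 2*p^4 - 22*p^3 - 2*p^2 + 27*p - 9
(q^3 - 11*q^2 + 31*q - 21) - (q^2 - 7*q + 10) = q^3 - 12*q^2 + 38*q - 31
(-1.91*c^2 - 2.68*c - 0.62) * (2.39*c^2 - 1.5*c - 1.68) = -4.5649*c^4 - 3.5402*c^3 + 5.747*c^2 + 5.4324*c + 1.0416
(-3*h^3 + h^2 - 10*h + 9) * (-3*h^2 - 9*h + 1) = 9*h^5 + 24*h^4 + 18*h^3 + 64*h^2 - 91*h + 9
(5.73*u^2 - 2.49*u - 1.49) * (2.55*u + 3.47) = 14.6115*u^3 + 13.5336*u^2 - 12.4398*u - 5.1703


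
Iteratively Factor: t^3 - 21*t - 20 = (t - 5)*(t^2 + 5*t + 4) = (t - 5)*(t + 1)*(t + 4)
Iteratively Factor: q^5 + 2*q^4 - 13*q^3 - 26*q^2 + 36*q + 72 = (q - 2)*(q^4 + 4*q^3 - 5*q^2 - 36*q - 36) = (q - 2)*(q + 2)*(q^3 + 2*q^2 - 9*q - 18) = (q - 2)*(q + 2)^2*(q^2 - 9) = (q - 3)*(q - 2)*(q + 2)^2*(q + 3)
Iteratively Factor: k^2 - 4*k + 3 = (k - 3)*(k - 1)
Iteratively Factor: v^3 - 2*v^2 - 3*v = (v)*(v^2 - 2*v - 3) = v*(v + 1)*(v - 3)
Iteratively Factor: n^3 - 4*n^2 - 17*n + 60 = (n - 5)*(n^2 + n - 12) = (n - 5)*(n - 3)*(n + 4)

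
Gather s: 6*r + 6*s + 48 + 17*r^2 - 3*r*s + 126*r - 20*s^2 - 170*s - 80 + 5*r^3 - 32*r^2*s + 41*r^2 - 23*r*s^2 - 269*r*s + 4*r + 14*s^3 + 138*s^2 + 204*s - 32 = 5*r^3 + 58*r^2 + 136*r + 14*s^3 + s^2*(118 - 23*r) + s*(-32*r^2 - 272*r + 40) - 64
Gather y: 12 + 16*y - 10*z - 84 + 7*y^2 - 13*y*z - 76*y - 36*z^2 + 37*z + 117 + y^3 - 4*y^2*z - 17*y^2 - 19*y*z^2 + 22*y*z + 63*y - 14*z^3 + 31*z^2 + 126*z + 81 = y^3 + y^2*(-4*z - 10) + y*(-19*z^2 + 9*z + 3) - 14*z^3 - 5*z^2 + 153*z + 126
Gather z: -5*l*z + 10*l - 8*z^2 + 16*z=10*l - 8*z^2 + z*(16 - 5*l)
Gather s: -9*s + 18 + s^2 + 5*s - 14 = s^2 - 4*s + 4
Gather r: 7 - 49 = -42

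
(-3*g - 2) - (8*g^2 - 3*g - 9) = 7 - 8*g^2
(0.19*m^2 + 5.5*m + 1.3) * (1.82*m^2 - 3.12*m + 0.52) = 0.3458*m^4 + 9.4172*m^3 - 14.6952*m^2 - 1.196*m + 0.676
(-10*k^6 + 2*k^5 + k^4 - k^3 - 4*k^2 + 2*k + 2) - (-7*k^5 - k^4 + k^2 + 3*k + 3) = -10*k^6 + 9*k^5 + 2*k^4 - k^3 - 5*k^2 - k - 1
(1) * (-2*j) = -2*j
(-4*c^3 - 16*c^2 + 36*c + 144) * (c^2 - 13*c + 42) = -4*c^5 + 36*c^4 + 76*c^3 - 996*c^2 - 360*c + 6048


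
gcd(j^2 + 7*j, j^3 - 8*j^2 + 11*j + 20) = 1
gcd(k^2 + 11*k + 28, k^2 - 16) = k + 4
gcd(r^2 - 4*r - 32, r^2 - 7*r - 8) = r - 8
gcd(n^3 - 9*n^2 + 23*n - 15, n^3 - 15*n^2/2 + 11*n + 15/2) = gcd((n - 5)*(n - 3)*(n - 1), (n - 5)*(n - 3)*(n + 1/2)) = n^2 - 8*n + 15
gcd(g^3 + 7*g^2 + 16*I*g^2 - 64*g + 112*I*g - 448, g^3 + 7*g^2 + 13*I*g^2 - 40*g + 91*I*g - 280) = g^2 + g*(7 + 8*I) + 56*I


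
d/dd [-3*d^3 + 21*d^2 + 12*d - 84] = -9*d^2 + 42*d + 12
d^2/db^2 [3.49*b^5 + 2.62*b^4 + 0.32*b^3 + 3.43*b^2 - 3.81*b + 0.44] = 69.8*b^3 + 31.44*b^2 + 1.92*b + 6.86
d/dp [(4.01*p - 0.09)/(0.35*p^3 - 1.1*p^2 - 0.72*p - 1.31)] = (-2.807*p^3 + 4.5055*p^2 - 0.198*p - 5.3179)/(0.1225*p^6 - 0.77*p^5 + 0.706*p^4 + 0.667*p^3 + 3.4004*p^2 + 1.8864*p + 1.7161)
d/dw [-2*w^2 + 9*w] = 9 - 4*w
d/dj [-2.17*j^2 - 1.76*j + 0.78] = -4.34*j - 1.76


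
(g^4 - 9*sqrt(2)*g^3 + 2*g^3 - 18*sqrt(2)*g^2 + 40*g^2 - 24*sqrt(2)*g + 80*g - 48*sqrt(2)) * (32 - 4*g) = -4*g^5 + 24*g^4 + 36*sqrt(2)*g^4 - 216*sqrt(2)*g^3 - 96*g^3 - 480*sqrt(2)*g^2 + 960*g^2 - 576*sqrt(2)*g + 2560*g - 1536*sqrt(2)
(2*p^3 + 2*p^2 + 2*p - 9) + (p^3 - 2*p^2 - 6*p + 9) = 3*p^3 - 4*p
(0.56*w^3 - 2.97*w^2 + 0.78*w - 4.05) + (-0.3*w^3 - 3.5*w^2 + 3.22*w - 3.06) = 0.26*w^3 - 6.47*w^2 + 4.0*w - 7.11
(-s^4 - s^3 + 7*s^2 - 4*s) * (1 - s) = s^5 - 8*s^3 + 11*s^2 - 4*s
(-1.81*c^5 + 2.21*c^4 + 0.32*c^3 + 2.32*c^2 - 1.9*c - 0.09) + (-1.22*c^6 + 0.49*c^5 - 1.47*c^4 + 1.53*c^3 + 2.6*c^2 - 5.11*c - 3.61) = -1.22*c^6 - 1.32*c^5 + 0.74*c^4 + 1.85*c^3 + 4.92*c^2 - 7.01*c - 3.7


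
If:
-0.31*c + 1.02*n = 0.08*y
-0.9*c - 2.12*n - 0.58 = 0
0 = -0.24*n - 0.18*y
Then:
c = -0.39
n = -0.11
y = 0.14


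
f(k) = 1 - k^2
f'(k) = -2*k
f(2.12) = -3.49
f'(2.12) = -4.24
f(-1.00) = 0.00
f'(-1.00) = 2.00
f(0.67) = 0.55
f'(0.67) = -1.34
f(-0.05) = 1.00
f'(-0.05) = 0.10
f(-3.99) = -14.92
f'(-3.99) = 7.98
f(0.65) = 0.58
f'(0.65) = -1.30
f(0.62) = 0.62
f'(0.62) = -1.24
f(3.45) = -10.90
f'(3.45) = -6.90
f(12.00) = -143.00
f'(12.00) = -24.00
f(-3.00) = -8.00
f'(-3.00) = 6.00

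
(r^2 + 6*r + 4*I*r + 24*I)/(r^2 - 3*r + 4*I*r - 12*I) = (r + 6)/(r - 3)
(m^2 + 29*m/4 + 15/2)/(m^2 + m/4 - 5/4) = (m + 6)/(m - 1)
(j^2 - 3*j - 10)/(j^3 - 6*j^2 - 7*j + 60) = (j + 2)/(j^2 - j - 12)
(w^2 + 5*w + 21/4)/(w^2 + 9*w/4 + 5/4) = (4*w^2 + 20*w + 21)/(4*w^2 + 9*w + 5)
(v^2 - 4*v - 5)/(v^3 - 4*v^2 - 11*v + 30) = (v + 1)/(v^2 + v - 6)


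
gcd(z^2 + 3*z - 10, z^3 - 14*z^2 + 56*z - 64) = z - 2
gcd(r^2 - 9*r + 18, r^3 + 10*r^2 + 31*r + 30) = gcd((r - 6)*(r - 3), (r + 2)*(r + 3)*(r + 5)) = 1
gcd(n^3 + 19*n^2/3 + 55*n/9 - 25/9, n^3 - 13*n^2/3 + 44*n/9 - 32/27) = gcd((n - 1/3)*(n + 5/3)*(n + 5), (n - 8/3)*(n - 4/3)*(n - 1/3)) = n - 1/3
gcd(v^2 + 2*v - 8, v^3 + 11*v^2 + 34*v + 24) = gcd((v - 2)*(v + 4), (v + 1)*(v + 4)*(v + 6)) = v + 4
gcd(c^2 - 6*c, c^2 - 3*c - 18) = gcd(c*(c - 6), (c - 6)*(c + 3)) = c - 6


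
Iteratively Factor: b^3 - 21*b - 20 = (b + 4)*(b^2 - 4*b - 5) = (b - 5)*(b + 4)*(b + 1)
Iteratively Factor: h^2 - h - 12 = (h - 4)*(h + 3)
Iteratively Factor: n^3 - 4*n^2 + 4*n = (n)*(n^2 - 4*n + 4) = n*(n - 2)*(n - 2)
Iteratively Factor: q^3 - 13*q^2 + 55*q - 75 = (q - 5)*(q^2 - 8*q + 15) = (q - 5)^2*(q - 3)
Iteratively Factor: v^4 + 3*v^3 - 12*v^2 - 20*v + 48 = (v - 2)*(v^3 + 5*v^2 - 2*v - 24) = (v - 2)*(v + 4)*(v^2 + v - 6) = (v - 2)^2*(v + 4)*(v + 3)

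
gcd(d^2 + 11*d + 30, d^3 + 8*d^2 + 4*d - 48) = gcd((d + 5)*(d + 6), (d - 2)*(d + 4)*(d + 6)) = d + 6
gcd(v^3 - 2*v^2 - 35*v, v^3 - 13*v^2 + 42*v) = v^2 - 7*v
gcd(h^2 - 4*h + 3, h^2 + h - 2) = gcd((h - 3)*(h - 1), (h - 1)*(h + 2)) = h - 1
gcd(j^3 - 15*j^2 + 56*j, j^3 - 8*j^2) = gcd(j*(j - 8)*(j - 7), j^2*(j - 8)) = j^2 - 8*j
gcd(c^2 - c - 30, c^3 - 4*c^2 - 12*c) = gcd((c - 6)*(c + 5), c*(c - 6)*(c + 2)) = c - 6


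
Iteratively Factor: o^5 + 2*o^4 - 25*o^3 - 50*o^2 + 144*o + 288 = (o + 2)*(o^4 - 25*o^2 + 144) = (o - 3)*(o + 2)*(o^3 + 3*o^2 - 16*o - 48) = (o - 4)*(o - 3)*(o + 2)*(o^2 + 7*o + 12) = (o - 4)*(o - 3)*(o + 2)*(o + 3)*(o + 4)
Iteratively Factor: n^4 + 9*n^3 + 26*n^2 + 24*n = (n + 3)*(n^3 + 6*n^2 + 8*n) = (n + 2)*(n + 3)*(n^2 + 4*n) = (n + 2)*(n + 3)*(n + 4)*(n)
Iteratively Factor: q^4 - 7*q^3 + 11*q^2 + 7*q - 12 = (q - 3)*(q^3 - 4*q^2 - q + 4) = (q - 3)*(q - 1)*(q^2 - 3*q - 4) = (q - 4)*(q - 3)*(q - 1)*(q + 1)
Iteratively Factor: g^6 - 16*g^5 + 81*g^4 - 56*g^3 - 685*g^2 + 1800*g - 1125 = (g + 3)*(g^5 - 19*g^4 + 138*g^3 - 470*g^2 + 725*g - 375) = (g - 5)*(g + 3)*(g^4 - 14*g^3 + 68*g^2 - 130*g + 75) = (g - 5)^2*(g + 3)*(g^3 - 9*g^2 + 23*g - 15) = (g - 5)^2*(g - 1)*(g + 3)*(g^2 - 8*g + 15) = (g - 5)^3*(g - 1)*(g + 3)*(g - 3)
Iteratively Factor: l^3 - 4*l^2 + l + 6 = (l - 2)*(l^2 - 2*l - 3) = (l - 2)*(l + 1)*(l - 3)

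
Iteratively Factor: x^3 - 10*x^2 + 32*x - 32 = (x - 4)*(x^2 - 6*x + 8) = (x - 4)*(x - 2)*(x - 4)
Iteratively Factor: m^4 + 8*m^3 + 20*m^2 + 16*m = (m + 2)*(m^3 + 6*m^2 + 8*m) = (m + 2)*(m + 4)*(m^2 + 2*m) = m*(m + 2)*(m + 4)*(m + 2)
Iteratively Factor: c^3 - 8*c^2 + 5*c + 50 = (c - 5)*(c^2 - 3*c - 10) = (c - 5)^2*(c + 2)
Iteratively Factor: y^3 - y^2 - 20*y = (y + 4)*(y^2 - 5*y) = y*(y + 4)*(y - 5)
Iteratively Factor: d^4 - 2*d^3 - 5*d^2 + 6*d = (d)*(d^3 - 2*d^2 - 5*d + 6) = d*(d + 2)*(d^2 - 4*d + 3) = d*(d - 3)*(d + 2)*(d - 1)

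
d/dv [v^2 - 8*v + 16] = 2*v - 8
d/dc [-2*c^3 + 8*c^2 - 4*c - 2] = -6*c^2 + 16*c - 4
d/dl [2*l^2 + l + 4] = 4*l + 1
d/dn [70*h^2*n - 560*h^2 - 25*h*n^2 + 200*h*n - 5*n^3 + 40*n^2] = 70*h^2 - 50*h*n + 200*h - 15*n^2 + 80*n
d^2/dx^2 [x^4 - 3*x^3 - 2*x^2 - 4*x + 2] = 12*x^2 - 18*x - 4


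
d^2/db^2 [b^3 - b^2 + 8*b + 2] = 6*b - 2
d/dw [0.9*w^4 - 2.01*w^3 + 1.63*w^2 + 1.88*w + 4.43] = 3.6*w^3 - 6.03*w^2 + 3.26*w + 1.88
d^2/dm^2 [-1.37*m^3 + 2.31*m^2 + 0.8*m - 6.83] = 4.62 - 8.22*m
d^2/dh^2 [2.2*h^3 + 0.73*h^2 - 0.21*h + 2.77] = 13.2*h + 1.46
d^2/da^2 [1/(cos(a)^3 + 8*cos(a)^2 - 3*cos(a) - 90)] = (9*sin(a)^6 - 88*sin(a)^4*cos(a) - 265*sin(a)^4 + 3026*sin(a)^2 + 329*cos(a)/2 - 393*cos(3*a)/2 - 1312)/((cos(a) - 3)^3*(cos(a) + 5)^3*(cos(a) + 6)^3)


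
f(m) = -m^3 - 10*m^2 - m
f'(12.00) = -673.00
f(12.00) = -3180.00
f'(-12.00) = -193.00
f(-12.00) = 300.00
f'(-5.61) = 16.78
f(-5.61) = -132.55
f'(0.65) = -15.27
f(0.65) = -5.15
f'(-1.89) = 26.08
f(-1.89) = -27.08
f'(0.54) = -12.67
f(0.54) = -3.61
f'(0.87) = -20.67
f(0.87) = -9.10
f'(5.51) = -202.28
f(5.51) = -476.40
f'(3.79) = -119.89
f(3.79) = -201.87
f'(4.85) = -168.57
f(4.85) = -354.16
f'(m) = -3*m^2 - 20*m - 1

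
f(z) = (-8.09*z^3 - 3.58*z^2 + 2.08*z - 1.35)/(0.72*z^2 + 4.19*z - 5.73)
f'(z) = (-1.44*z - 4.19)*(-8.09*z^3 - 3.58*z^2 + 2.08*z - 1.35)/(0.72*z^2 + 4.19*z - 5.73)^2 + (-24.27*z^2 - 7.16*z + 2.08)/(0.72*z^2 + 4.19*z - 5.73)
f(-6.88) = -5141.29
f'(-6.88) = 63999.22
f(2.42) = -15.29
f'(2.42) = -4.64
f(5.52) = -37.11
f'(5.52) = -8.30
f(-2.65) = -10.07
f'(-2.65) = 12.36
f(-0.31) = 0.30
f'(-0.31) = -0.12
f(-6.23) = -463.67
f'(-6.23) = 800.38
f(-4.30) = -54.31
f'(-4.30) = 50.28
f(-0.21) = 0.28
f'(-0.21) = -0.21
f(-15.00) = 283.30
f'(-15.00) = -4.49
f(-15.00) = 283.30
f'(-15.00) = -4.49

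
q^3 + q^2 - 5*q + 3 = (q - 1)^2*(q + 3)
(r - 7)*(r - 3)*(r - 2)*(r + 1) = r^4 - 11*r^3 + 29*r^2 - r - 42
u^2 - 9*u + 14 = (u - 7)*(u - 2)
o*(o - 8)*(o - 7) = o^3 - 15*o^2 + 56*o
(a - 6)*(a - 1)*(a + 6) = a^3 - a^2 - 36*a + 36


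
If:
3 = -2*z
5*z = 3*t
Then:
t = -5/2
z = -3/2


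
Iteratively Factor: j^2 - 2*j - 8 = (j + 2)*(j - 4)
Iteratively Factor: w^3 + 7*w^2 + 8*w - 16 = (w - 1)*(w^2 + 8*w + 16) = (w - 1)*(w + 4)*(w + 4)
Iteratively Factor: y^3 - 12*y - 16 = (y + 2)*(y^2 - 2*y - 8) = (y + 2)^2*(y - 4)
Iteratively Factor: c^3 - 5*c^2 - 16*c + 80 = (c + 4)*(c^2 - 9*c + 20) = (c - 4)*(c + 4)*(c - 5)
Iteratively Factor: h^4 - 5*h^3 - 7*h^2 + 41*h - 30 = (h - 5)*(h^3 - 7*h + 6) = (h - 5)*(h - 2)*(h^2 + 2*h - 3) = (h - 5)*(h - 2)*(h + 3)*(h - 1)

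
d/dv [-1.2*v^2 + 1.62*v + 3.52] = 1.62 - 2.4*v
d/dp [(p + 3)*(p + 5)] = 2*p + 8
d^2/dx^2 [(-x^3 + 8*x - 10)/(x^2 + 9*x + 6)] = 2*(-67*x^3 - 192*x^2 - 522*x - 1182)/(x^6 + 27*x^5 + 261*x^4 + 1053*x^3 + 1566*x^2 + 972*x + 216)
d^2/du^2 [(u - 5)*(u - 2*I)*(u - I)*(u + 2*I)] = 12*u^2 + 6*u*(-5 - I) + 8 + 10*I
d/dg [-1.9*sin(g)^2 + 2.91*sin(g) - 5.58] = (2.91 - 3.8*sin(g))*cos(g)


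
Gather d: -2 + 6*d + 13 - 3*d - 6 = 3*d + 5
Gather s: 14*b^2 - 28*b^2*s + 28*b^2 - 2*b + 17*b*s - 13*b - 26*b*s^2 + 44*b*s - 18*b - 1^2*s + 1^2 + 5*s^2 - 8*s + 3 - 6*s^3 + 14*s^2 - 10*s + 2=42*b^2 - 33*b - 6*s^3 + s^2*(19 - 26*b) + s*(-28*b^2 + 61*b - 19) + 6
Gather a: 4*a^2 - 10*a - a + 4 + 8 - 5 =4*a^2 - 11*a + 7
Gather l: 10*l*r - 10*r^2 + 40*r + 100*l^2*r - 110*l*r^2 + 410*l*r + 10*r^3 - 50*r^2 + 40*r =100*l^2*r + l*(-110*r^2 + 420*r) + 10*r^3 - 60*r^2 + 80*r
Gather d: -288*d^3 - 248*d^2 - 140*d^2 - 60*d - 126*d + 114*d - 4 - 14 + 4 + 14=-288*d^3 - 388*d^2 - 72*d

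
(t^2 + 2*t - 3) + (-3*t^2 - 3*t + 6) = -2*t^2 - t + 3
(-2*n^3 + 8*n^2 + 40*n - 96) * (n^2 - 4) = -2*n^5 + 8*n^4 + 48*n^3 - 128*n^2 - 160*n + 384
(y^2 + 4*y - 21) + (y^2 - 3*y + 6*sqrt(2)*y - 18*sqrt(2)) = 2*y^2 + y + 6*sqrt(2)*y - 18*sqrt(2) - 21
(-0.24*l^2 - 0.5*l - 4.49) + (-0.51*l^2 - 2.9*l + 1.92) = -0.75*l^2 - 3.4*l - 2.57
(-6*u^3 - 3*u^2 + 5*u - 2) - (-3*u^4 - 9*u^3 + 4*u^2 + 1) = 3*u^4 + 3*u^3 - 7*u^2 + 5*u - 3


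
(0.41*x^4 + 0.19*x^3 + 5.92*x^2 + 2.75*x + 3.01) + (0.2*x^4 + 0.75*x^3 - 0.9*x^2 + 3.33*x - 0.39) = 0.61*x^4 + 0.94*x^3 + 5.02*x^2 + 6.08*x + 2.62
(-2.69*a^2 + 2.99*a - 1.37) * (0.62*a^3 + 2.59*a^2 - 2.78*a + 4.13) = -1.6678*a^5 - 5.1133*a^4 + 14.3729*a^3 - 22.9702*a^2 + 16.1573*a - 5.6581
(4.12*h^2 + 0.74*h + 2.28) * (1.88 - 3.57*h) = -14.7084*h^3 + 5.1038*h^2 - 6.7484*h + 4.2864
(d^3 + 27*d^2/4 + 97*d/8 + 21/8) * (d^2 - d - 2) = d^5 + 23*d^4/4 + 27*d^3/8 - 23*d^2 - 215*d/8 - 21/4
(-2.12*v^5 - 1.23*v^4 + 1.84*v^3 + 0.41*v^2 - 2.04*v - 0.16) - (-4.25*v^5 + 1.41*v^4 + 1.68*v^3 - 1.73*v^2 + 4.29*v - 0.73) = 2.13*v^5 - 2.64*v^4 + 0.16*v^3 + 2.14*v^2 - 6.33*v + 0.57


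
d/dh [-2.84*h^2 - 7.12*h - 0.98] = -5.68*h - 7.12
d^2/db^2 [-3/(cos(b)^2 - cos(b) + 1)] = 3*(-4*sin(b)^4 - sin(b)^2 - 19*cos(b)/4 + 3*cos(3*b)/4 + 5)/(sin(b)^2 + cos(b) - 2)^3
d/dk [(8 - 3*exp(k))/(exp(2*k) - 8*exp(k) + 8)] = (3*exp(2*k) - 16*exp(k) + 40)*exp(k)/(exp(4*k) - 16*exp(3*k) + 80*exp(2*k) - 128*exp(k) + 64)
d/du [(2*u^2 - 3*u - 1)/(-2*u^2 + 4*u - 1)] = (2*u^2 - 8*u + 7)/(4*u^4 - 16*u^3 + 20*u^2 - 8*u + 1)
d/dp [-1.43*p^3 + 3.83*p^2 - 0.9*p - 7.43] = -4.29*p^2 + 7.66*p - 0.9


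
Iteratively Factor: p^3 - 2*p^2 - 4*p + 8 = (p + 2)*(p^2 - 4*p + 4) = (p - 2)*(p + 2)*(p - 2)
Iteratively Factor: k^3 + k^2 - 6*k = (k + 3)*(k^2 - 2*k) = k*(k + 3)*(k - 2)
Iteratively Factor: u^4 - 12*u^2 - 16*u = (u + 2)*(u^3 - 2*u^2 - 8*u) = (u + 2)^2*(u^2 - 4*u) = (u - 4)*(u + 2)^2*(u)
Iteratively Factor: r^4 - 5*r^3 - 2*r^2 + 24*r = (r + 2)*(r^3 - 7*r^2 + 12*r) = (r - 4)*(r + 2)*(r^2 - 3*r) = (r - 4)*(r - 3)*(r + 2)*(r)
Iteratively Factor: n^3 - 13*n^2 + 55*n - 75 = (n - 3)*(n^2 - 10*n + 25) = (n - 5)*(n - 3)*(n - 5)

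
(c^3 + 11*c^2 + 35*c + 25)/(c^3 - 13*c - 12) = (c^2 + 10*c + 25)/(c^2 - c - 12)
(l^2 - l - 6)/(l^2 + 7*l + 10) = (l - 3)/(l + 5)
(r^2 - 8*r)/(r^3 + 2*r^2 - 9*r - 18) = r*(r - 8)/(r^3 + 2*r^2 - 9*r - 18)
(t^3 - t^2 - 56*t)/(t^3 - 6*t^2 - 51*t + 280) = t/(t - 5)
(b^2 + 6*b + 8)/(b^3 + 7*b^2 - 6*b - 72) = (b + 2)/(b^2 + 3*b - 18)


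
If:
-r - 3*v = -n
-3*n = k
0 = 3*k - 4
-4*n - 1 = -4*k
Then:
No Solution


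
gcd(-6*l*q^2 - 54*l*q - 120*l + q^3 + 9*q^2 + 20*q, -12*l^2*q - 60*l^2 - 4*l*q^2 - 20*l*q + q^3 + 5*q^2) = -6*l*q - 30*l + q^2 + 5*q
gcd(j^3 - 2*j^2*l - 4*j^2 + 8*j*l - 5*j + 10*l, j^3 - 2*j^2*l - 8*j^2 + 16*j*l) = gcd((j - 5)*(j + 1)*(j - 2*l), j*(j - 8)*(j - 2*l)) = j - 2*l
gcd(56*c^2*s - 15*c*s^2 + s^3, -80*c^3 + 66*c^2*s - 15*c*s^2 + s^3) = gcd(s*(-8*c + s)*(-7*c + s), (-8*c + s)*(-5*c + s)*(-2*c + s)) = -8*c + s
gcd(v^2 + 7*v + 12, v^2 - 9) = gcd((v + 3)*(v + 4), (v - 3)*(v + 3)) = v + 3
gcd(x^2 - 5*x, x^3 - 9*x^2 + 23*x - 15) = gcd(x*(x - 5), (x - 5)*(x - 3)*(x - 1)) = x - 5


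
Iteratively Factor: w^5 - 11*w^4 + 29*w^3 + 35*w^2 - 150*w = (w - 5)*(w^4 - 6*w^3 - w^2 + 30*w) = w*(w - 5)*(w^3 - 6*w^2 - w + 30) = w*(w - 5)*(w - 3)*(w^2 - 3*w - 10) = w*(w - 5)^2*(w - 3)*(w + 2)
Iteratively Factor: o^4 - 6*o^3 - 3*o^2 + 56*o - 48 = (o - 4)*(o^3 - 2*o^2 - 11*o + 12) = (o - 4)*(o + 3)*(o^2 - 5*o + 4) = (o - 4)^2*(o + 3)*(o - 1)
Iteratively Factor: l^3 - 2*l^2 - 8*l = (l + 2)*(l^2 - 4*l) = (l - 4)*(l + 2)*(l)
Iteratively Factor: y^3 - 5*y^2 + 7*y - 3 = (y - 1)*(y^2 - 4*y + 3) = (y - 1)^2*(y - 3)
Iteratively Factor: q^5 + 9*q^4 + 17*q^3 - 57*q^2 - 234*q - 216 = (q + 4)*(q^4 + 5*q^3 - 3*q^2 - 45*q - 54) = (q + 3)*(q + 4)*(q^3 + 2*q^2 - 9*q - 18) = (q + 3)^2*(q + 4)*(q^2 - q - 6) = (q - 3)*(q + 3)^2*(q + 4)*(q + 2)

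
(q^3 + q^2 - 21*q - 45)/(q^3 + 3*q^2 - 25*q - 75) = (q + 3)/(q + 5)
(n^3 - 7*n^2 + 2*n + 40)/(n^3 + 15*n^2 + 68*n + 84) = (n^2 - 9*n + 20)/(n^2 + 13*n + 42)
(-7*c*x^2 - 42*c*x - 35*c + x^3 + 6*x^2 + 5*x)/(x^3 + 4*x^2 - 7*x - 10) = (-7*c + x)/(x - 2)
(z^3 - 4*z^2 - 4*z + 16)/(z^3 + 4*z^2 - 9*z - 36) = (z^3 - 4*z^2 - 4*z + 16)/(z^3 + 4*z^2 - 9*z - 36)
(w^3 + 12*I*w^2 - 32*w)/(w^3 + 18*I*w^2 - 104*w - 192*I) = w/(w + 6*I)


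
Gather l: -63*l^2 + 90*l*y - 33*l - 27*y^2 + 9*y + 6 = -63*l^2 + l*(90*y - 33) - 27*y^2 + 9*y + 6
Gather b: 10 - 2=8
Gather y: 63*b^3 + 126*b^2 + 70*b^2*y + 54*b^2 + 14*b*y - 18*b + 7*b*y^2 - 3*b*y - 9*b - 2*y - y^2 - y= 63*b^3 + 180*b^2 - 27*b + y^2*(7*b - 1) + y*(70*b^2 + 11*b - 3)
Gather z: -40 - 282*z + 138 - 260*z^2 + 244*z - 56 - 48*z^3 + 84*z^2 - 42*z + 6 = -48*z^3 - 176*z^2 - 80*z + 48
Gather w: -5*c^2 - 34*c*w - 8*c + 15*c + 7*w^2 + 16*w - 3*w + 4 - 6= -5*c^2 + 7*c + 7*w^2 + w*(13 - 34*c) - 2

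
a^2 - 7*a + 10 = (a - 5)*(a - 2)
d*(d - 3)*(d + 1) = d^3 - 2*d^2 - 3*d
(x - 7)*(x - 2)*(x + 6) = x^3 - 3*x^2 - 40*x + 84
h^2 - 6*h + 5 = (h - 5)*(h - 1)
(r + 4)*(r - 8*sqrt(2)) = r^2 - 8*sqrt(2)*r + 4*r - 32*sqrt(2)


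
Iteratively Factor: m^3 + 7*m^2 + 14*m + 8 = (m + 2)*(m^2 + 5*m + 4) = (m + 1)*(m + 2)*(m + 4)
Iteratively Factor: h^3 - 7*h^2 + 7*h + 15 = (h - 5)*(h^2 - 2*h - 3) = (h - 5)*(h + 1)*(h - 3)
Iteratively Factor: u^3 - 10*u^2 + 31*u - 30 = (u - 2)*(u^2 - 8*u + 15) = (u - 5)*(u - 2)*(u - 3)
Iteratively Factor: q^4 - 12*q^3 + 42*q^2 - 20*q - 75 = (q - 5)*(q^3 - 7*q^2 + 7*q + 15) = (q - 5)*(q - 3)*(q^2 - 4*q - 5) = (q - 5)*(q - 3)*(q + 1)*(q - 5)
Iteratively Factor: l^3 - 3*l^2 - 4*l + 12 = (l + 2)*(l^2 - 5*l + 6) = (l - 3)*(l + 2)*(l - 2)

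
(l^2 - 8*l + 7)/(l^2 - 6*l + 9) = (l^2 - 8*l + 7)/(l^2 - 6*l + 9)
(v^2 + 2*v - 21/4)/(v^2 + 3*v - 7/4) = (2*v - 3)/(2*v - 1)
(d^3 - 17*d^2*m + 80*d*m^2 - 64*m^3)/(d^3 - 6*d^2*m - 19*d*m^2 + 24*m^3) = (d - 8*m)/(d + 3*m)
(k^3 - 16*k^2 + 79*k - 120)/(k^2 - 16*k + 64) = (k^2 - 8*k + 15)/(k - 8)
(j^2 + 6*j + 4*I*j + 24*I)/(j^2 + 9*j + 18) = (j + 4*I)/(j + 3)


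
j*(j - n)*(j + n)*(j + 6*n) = j^4 + 6*j^3*n - j^2*n^2 - 6*j*n^3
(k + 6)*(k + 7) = k^2 + 13*k + 42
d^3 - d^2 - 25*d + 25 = (d - 5)*(d - 1)*(d + 5)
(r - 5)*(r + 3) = r^2 - 2*r - 15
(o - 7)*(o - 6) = o^2 - 13*o + 42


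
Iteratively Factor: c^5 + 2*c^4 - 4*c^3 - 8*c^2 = (c - 2)*(c^4 + 4*c^3 + 4*c^2) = c*(c - 2)*(c^3 + 4*c^2 + 4*c) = c*(c - 2)*(c + 2)*(c^2 + 2*c) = c*(c - 2)*(c + 2)^2*(c)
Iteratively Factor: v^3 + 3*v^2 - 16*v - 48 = (v + 4)*(v^2 - v - 12) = (v + 3)*(v + 4)*(v - 4)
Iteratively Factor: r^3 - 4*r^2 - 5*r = (r)*(r^2 - 4*r - 5) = r*(r - 5)*(r + 1)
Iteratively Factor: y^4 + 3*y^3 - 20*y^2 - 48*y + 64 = (y + 4)*(y^3 - y^2 - 16*y + 16) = (y + 4)^2*(y^2 - 5*y + 4) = (y - 4)*(y + 4)^2*(y - 1)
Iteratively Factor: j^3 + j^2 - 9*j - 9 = (j - 3)*(j^2 + 4*j + 3) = (j - 3)*(j + 3)*(j + 1)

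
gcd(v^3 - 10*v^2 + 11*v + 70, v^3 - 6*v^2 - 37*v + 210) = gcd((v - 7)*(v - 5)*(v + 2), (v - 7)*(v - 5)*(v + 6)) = v^2 - 12*v + 35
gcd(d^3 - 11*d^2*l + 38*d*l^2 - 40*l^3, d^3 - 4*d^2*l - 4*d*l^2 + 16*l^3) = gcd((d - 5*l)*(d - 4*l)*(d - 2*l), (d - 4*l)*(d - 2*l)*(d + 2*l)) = d^2 - 6*d*l + 8*l^2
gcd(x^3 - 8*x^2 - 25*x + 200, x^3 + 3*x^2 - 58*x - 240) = x^2 - 3*x - 40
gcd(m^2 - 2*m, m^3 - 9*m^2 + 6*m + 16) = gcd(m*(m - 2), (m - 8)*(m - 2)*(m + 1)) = m - 2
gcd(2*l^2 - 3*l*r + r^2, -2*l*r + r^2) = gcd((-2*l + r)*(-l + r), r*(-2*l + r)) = -2*l + r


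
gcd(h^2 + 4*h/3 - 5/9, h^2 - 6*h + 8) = 1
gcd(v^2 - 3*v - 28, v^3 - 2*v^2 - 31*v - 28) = v^2 - 3*v - 28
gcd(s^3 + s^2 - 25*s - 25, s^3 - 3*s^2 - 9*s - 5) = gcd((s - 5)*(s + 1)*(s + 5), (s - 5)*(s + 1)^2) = s^2 - 4*s - 5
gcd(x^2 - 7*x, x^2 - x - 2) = 1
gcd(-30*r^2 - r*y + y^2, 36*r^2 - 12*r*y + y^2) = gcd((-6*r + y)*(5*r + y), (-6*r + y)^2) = -6*r + y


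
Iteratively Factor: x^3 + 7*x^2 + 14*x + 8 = (x + 4)*(x^2 + 3*x + 2) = (x + 2)*(x + 4)*(x + 1)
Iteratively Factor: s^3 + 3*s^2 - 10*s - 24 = (s + 2)*(s^2 + s - 12) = (s + 2)*(s + 4)*(s - 3)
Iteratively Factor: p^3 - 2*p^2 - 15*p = (p - 5)*(p^2 + 3*p) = (p - 5)*(p + 3)*(p)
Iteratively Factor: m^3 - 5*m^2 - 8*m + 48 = (m - 4)*(m^2 - m - 12) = (m - 4)*(m + 3)*(m - 4)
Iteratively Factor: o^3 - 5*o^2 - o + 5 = (o + 1)*(o^2 - 6*o + 5) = (o - 1)*(o + 1)*(o - 5)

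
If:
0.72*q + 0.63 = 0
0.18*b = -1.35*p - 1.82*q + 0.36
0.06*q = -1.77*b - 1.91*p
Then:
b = -1.79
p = 1.68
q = -0.88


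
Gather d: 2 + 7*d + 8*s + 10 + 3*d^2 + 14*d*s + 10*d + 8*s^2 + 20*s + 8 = 3*d^2 + d*(14*s + 17) + 8*s^2 + 28*s + 20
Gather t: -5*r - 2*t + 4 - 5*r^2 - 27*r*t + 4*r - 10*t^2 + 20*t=-5*r^2 - r - 10*t^2 + t*(18 - 27*r) + 4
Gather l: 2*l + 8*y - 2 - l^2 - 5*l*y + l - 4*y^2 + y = -l^2 + l*(3 - 5*y) - 4*y^2 + 9*y - 2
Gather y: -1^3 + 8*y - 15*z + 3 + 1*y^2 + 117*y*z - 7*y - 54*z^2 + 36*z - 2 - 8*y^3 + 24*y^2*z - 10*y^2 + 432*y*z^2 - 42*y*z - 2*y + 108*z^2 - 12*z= -8*y^3 + y^2*(24*z - 9) + y*(432*z^2 + 75*z - 1) + 54*z^2 + 9*z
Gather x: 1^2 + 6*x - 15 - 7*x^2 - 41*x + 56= -7*x^2 - 35*x + 42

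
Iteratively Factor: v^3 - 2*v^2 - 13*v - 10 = (v - 5)*(v^2 + 3*v + 2) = (v - 5)*(v + 1)*(v + 2)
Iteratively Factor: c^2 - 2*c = (c)*(c - 2)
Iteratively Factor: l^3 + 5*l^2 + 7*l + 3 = (l + 1)*(l^2 + 4*l + 3) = (l + 1)^2*(l + 3)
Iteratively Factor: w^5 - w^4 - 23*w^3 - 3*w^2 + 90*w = (w - 5)*(w^4 + 4*w^3 - 3*w^2 - 18*w) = w*(w - 5)*(w^3 + 4*w^2 - 3*w - 18) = w*(w - 5)*(w + 3)*(w^2 + w - 6) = w*(w - 5)*(w + 3)^2*(w - 2)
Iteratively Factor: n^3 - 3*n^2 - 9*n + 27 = (n - 3)*(n^2 - 9) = (n - 3)*(n + 3)*(n - 3)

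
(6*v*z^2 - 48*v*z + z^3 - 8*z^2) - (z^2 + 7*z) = 6*v*z^2 - 48*v*z + z^3 - 9*z^2 - 7*z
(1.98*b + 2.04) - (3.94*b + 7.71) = -1.96*b - 5.67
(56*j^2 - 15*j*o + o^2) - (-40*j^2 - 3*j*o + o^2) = 96*j^2 - 12*j*o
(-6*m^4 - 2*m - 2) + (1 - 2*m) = -6*m^4 - 4*m - 1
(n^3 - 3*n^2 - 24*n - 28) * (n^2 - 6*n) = n^5 - 9*n^4 - 6*n^3 + 116*n^2 + 168*n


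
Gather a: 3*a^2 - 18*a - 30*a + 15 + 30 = 3*a^2 - 48*a + 45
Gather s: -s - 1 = -s - 1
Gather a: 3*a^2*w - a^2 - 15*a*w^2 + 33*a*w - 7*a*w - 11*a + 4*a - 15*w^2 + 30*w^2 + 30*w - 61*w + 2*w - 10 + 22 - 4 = a^2*(3*w - 1) + a*(-15*w^2 + 26*w - 7) + 15*w^2 - 29*w + 8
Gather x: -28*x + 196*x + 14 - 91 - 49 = 168*x - 126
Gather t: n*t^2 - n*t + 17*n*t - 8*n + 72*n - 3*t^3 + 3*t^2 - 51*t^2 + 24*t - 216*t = 64*n - 3*t^3 + t^2*(n - 48) + t*(16*n - 192)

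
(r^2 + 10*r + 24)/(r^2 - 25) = (r^2 + 10*r + 24)/(r^2 - 25)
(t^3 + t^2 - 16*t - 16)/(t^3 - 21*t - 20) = (t - 4)/(t - 5)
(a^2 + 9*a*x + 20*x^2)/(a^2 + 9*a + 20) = (a^2 + 9*a*x + 20*x^2)/(a^2 + 9*a + 20)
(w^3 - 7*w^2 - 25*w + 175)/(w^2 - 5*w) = w - 2 - 35/w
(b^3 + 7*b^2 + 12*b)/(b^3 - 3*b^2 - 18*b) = (b + 4)/(b - 6)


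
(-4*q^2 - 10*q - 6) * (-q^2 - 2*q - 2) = 4*q^4 + 18*q^3 + 34*q^2 + 32*q + 12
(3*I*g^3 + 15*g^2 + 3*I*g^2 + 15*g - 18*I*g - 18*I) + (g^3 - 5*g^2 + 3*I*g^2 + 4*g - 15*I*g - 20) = g^3 + 3*I*g^3 + 10*g^2 + 6*I*g^2 + 19*g - 33*I*g - 20 - 18*I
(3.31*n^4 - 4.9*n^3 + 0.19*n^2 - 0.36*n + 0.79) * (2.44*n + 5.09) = 8.0764*n^5 + 4.8919*n^4 - 24.4774*n^3 + 0.0887*n^2 + 0.0952000000000002*n + 4.0211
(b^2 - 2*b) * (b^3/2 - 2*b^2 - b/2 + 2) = b^5/2 - 3*b^4 + 7*b^3/2 + 3*b^2 - 4*b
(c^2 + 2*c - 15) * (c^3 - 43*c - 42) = c^5 + 2*c^4 - 58*c^3 - 128*c^2 + 561*c + 630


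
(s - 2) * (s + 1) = s^2 - s - 2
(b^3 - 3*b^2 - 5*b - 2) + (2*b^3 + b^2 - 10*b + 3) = 3*b^3 - 2*b^2 - 15*b + 1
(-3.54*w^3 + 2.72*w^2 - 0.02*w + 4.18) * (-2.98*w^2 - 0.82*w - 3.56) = 10.5492*w^5 - 5.2028*w^4 + 10.4316*w^3 - 22.1232*w^2 - 3.3564*w - 14.8808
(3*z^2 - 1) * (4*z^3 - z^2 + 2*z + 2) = 12*z^5 - 3*z^4 + 2*z^3 + 7*z^2 - 2*z - 2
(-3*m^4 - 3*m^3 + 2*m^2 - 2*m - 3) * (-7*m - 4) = 21*m^5 + 33*m^4 - 2*m^3 + 6*m^2 + 29*m + 12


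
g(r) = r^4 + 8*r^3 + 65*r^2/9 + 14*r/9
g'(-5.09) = 22.34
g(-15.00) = 25226.67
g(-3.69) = -123.95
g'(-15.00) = -8315.11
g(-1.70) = -12.72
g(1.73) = 74.69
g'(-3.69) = 74.07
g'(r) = 4*r^3 + 24*r^2 + 130*r/9 + 14/9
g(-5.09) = -204.55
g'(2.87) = 335.26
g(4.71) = 1495.58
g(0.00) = 0.00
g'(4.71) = 1019.96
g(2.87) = 320.92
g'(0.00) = 1.56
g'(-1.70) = 26.71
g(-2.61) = -50.69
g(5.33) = 2231.89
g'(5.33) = 1366.04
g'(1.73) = 119.08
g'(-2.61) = 56.23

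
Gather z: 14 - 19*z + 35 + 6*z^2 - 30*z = 6*z^2 - 49*z + 49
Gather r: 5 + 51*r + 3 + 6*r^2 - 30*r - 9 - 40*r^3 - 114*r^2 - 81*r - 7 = -40*r^3 - 108*r^2 - 60*r - 8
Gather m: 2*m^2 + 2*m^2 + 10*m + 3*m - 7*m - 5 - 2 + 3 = 4*m^2 + 6*m - 4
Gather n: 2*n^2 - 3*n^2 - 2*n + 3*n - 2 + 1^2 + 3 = -n^2 + n + 2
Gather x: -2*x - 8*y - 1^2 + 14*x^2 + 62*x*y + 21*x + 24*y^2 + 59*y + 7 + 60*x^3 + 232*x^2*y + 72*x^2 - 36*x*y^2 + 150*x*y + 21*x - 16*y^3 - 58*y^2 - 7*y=60*x^3 + x^2*(232*y + 86) + x*(-36*y^2 + 212*y + 40) - 16*y^3 - 34*y^2 + 44*y + 6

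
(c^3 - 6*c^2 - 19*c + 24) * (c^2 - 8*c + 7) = c^5 - 14*c^4 + 36*c^3 + 134*c^2 - 325*c + 168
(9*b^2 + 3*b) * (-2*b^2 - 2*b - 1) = -18*b^4 - 24*b^3 - 15*b^2 - 3*b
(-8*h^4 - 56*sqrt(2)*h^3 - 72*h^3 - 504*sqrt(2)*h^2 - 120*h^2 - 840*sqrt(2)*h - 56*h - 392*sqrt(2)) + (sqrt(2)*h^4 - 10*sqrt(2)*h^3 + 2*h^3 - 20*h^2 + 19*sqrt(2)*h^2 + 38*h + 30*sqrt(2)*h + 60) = -8*h^4 + sqrt(2)*h^4 - 66*sqrt(2)*h^3 - 70*h^3 - 485*sqrt(2)*h^2 - 140*h^2 - 810*sqrt(2)*h - 18*h - 392*sqrt(2) + 60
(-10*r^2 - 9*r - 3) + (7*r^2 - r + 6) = -3*r^2 - 10*r + 3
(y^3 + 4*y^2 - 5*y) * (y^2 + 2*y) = y^5 + 6*y^4 + 3*y^3 - 10*y^2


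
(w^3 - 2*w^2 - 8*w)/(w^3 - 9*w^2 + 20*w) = (w + 2)/(w - 5)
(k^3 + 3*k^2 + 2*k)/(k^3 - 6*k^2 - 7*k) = (k + 2)/(k - 7)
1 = 1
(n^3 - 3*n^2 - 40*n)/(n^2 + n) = (n^2 - 3*n - 40)/(n + 1)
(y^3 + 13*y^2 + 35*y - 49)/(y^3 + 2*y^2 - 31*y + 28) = (y + 7)/(y - 4)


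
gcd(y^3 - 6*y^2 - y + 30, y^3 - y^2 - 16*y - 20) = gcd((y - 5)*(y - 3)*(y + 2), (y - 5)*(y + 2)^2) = y^2 - 3*y - 10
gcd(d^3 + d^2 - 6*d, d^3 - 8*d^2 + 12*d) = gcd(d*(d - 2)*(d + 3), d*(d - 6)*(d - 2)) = d^2 - 2*d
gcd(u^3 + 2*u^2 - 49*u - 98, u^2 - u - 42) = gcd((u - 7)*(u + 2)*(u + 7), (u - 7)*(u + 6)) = u - 7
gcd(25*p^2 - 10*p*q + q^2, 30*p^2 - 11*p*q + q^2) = 5*p - q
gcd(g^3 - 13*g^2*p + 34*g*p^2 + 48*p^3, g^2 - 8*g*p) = -g + 8*p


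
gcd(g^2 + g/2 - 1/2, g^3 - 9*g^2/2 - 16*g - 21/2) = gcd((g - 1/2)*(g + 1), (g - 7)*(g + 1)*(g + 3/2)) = g + 1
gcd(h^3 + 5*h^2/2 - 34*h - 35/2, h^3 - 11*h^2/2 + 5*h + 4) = h + 1/2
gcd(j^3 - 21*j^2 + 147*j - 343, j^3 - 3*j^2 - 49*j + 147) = j - 7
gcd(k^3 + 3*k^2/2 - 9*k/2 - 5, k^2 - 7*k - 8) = k + 1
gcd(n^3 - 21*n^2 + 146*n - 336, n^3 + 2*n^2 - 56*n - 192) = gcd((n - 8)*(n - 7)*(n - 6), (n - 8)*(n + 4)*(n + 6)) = n - 8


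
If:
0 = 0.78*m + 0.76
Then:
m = -0.97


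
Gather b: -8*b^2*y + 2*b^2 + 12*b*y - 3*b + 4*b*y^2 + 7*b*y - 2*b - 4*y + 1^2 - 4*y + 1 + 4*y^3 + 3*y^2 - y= b^2*(2 - 8*y) + b*(4*y^2 + 19*y - 5) + 4*y^3 + 3*y^2 - 9*y + 2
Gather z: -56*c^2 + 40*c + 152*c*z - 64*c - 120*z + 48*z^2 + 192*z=-56*c^2 - 24*c + 48*z^2 + z*(152*c + 72)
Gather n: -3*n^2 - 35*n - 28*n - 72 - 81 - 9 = -3*n^2 - 63*n - 162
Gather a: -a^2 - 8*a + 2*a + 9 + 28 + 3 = -a^2 - 6*a + 40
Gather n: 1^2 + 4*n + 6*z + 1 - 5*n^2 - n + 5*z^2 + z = -5*n^2 + 3*n + 5*z^2 + 7*z + 2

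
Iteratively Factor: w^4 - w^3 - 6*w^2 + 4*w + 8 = (w - 2)*(w^3 + w^2 - 4*w - 4) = (w - 2)*(w + 1)*(w^2 - 4) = (w - 2)*(w + 1)*(w + 2)*(w - 2)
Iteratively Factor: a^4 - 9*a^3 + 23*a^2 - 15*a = (a - 3)*(a^3 - 6*a^2 + 5*a) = (a - 3)*(a - 1)*(a^2 - 5*a) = (a - 5)*(a - 3)*(a - 1)*(a)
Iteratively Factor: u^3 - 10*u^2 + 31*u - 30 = (u - 3)*(u^2 - 7*u + 10) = (u - 5)*(u - 3)*(u - 2)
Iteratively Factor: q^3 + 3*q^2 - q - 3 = (q + 3)*(q^2 - 1) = (q + 1)*(q + 3)*(q - 1)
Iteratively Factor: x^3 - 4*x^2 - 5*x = (x)*(x^2 - 4*x - 5) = x*(x + 1)*(x - 5)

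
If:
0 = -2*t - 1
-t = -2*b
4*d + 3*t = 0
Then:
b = -1/4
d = 3/8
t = -1/2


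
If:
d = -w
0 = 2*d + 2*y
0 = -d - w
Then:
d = -y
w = y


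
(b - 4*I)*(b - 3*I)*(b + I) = b^3 - 6*I*b^2 - 5*b - 12*I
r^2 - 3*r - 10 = (r - 5)*(r + 2)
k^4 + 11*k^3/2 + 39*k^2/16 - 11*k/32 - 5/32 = (k - 1/4)*(k + 1/4)*(k + 1/2)*(k + 5)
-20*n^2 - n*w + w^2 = (-5*n + w)*(4*n + w)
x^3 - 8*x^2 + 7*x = x*(x - 7)*(x - 1)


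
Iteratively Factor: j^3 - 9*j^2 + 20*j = (j)*(j^2 - 9*j + 20) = j*(j - 5)*(j - 4)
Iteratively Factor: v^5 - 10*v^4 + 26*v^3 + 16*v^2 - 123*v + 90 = (v - 1)*(v^4 - 9*v^3 + 17*v^2 + 33*v - 90) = (v - 3)*(v - 1)*(v^3 - 6*v^2 - v + 30) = (v - 3)^2*(v - 1)*(v^2 - 3*v - 10) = (v - 3)^2*(v - 1)*(v + 2)*(v - 5)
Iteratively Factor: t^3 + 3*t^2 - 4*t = (t + 4)*(t^2 - t) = (t - 1)*(t + 4)*(t)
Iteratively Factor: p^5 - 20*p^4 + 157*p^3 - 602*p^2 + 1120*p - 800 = (p - 5)*(p^4 - 15*p^3 + 82*p^2 - 192*p + 160) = (p - 5)^2*(p^3 - 10*p^2 + 32*p - 32) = (p - 5)^2*(p - 2)*(p^2 - 8*p + 16) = (p - 5)^2*(p - 4)*(p - 2)*(p - 4)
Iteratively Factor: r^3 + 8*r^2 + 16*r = (r + 4)*(r^2 + 4*r) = (r + 4)^2*(r)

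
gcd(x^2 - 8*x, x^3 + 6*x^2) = x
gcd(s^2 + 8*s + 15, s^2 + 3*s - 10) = s + 5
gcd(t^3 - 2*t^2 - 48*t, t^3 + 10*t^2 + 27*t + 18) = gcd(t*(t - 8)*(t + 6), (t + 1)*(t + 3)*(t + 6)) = t + 6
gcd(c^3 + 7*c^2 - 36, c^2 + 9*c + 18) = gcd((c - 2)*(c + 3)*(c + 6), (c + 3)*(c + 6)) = c^2 + 9*c + 18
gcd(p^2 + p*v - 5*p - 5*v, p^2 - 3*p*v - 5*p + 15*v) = p - 5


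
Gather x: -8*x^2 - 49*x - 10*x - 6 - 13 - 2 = -8*x^2 - 59*x - 21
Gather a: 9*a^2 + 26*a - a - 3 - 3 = 9*a^2 + 25*a - 6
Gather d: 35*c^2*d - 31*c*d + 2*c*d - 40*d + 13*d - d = d*(35*c^2 - 29*c - 28)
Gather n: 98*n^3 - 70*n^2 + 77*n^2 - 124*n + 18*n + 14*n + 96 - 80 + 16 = 98*n^3 + 7*n^2 - 92*n + 32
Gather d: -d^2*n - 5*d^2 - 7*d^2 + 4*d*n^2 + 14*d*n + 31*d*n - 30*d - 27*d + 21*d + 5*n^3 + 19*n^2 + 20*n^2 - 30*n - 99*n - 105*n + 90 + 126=d^2*(-n - 12) + d*(4*n^2 + 45*n - 36) + 5*n^3 + 39*n^2 - 234*n + 216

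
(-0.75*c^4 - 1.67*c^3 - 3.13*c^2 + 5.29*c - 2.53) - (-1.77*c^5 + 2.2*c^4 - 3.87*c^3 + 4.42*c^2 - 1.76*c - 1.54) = 1.77*c^5 - 2.95*c^4 + 2.2*c^3 - 7.55*c^2 + 7.05*c - 0.99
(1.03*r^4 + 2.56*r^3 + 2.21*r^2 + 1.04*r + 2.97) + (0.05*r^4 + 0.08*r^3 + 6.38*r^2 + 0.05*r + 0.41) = 1.08*r^4 + 2.64*r^3 + 8.59*r^2 + 1.09*r + 3.38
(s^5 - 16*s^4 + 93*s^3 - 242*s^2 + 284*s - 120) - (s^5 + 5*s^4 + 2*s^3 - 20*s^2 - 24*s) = -21*s^4 + 91*s^3 - 222*s^2 + 308*s - 120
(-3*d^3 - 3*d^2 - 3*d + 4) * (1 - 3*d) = 9*d^4 + 6*d^3 + 6*d^2 - 15*d + 4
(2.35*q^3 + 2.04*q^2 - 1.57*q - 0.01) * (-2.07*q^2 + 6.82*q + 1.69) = -4.8645*q^5 + 11.8042*q^4 + 21.1342*q^3 - 7.2391*q^2 - 2.7215*q - 0.0169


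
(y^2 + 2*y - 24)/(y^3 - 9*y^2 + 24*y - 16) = (y + 6)/(y^2 - 5*y + 4)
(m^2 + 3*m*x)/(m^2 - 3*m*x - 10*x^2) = m*(-m - 3*x)/(-m^2 + 3*m*x + 10*x^2)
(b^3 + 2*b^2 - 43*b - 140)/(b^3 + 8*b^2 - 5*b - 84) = (b^2 - 2*b - 35)/(b^2 + 4*b - 21)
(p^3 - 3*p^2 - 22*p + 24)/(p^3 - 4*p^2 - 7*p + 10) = (p^2 - 2*p - 24)/(p^2 - 3*p - 10)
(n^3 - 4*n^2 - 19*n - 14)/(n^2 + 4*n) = (n^3 - 4*n^2 - 19*n - 14)/(n*(n + 4))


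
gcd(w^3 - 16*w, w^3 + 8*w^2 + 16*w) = w^2 + 4*w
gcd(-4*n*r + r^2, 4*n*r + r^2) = r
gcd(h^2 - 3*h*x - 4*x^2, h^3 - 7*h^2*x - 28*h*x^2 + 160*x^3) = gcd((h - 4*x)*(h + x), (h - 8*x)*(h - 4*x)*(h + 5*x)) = -h + 4*x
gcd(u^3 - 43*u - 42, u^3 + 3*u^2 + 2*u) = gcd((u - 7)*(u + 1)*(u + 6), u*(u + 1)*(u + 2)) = u + 1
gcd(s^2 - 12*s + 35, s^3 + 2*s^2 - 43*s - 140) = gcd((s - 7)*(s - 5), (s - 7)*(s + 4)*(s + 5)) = s - 7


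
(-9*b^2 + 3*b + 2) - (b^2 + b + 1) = -10*b^2 + 2*b + 1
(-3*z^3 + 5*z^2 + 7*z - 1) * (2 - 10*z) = 30*z^4 - 56*z^3 - 60*z^2 + 24*z - 2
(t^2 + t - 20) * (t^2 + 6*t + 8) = t^4 + 7*t^3 - 6*t^2 - 112*t - 160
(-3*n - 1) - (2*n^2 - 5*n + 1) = -2*n^2 + 2*n - 2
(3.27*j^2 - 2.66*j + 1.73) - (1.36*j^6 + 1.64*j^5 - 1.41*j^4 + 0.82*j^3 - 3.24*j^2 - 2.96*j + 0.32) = -1.36*j^6 - 1.64*j^5 + 1.41*j^4 - 0.82*j^3 + 6.51*j^2 + 0.3*j + 1.41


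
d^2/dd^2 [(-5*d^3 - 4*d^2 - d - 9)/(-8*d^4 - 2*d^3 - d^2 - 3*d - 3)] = 2*(320*d^9 + 768*d^8 + 456*d^7 + 5022*d^6 + 90*d^5 - 606*d^4 + 181*d^3 - 1044*d^2 + 45*d + 81)/(512*d^12 + 384*d^11 + 288*d^10 + 680*d^9 + 900*d^8 + 474*d^7 + 433*d^6 + 531*d^5 + 360*d^4 + 135*d^3 + 108*d^2 + 81*d + 27)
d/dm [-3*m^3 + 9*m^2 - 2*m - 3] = -9*m^2 + 18*m - 2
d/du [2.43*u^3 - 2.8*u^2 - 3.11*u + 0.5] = 7.29*u^2 - 5.6*u - 3.11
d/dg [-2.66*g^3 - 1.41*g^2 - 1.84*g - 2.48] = -7.98*g^2 - 2.82*g - 1.84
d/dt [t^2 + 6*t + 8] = 2*t + 6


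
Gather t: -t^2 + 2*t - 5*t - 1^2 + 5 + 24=-t^2 - 3*t + 28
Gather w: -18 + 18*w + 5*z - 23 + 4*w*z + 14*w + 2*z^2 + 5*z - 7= w*(4*z + 32) + 2*z^2 + 10*z - 48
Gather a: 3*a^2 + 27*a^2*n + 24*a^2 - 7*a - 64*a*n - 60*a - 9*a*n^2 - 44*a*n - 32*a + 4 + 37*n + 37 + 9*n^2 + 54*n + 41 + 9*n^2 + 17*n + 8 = a^2*(27*n + 27) + a*(-9*n^2 - 108*n - 99) + 18*n^2 + 108*n + 90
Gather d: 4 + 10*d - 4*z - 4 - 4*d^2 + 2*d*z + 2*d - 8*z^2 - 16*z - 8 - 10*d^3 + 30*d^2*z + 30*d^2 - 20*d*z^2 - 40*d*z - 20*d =-10*d^3 + d^2*(30*z + 26) + d*(-20*z^2 - 38*z - 8) - 8*z^2 - 20*z - 8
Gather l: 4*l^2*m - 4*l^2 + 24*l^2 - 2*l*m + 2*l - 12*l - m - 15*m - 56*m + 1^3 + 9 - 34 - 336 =l^2*(4*m + 20) + l*(-2*m - 10) - 72*m - 360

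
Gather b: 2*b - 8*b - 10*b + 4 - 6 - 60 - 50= -16*b - 112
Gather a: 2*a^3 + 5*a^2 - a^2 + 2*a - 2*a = 2*a^3 + 4*a^2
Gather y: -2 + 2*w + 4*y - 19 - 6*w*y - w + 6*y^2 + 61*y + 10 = w + 6*y^2 + y*(65 - 6*w) - 11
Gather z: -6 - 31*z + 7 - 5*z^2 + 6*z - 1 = -5*z^2 - 25*z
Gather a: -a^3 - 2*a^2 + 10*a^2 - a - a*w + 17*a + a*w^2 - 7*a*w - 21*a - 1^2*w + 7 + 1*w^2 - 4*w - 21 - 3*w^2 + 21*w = -a^3 + 8*a^2 + a*(w^2 - 8*w - 5) - 2*w^2 + 16*w - 14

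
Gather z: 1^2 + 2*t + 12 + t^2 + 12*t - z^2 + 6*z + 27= t^2 + 14*t - z^2 + 6*z + 40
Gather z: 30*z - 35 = 30*z - 35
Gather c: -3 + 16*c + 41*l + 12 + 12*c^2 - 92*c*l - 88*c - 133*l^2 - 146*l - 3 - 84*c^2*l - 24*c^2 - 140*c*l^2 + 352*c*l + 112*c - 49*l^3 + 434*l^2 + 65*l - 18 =c^2*(-84*l - 12) + c*(-140*l^2 + 260*l + 40) - 49*l^3 + 301*l^2 - 40*l - 12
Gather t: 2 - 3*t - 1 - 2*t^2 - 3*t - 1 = -2*t^2 - 6*t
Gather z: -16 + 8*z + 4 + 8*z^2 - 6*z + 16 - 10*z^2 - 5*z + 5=-2*z^2 - 3*z + 9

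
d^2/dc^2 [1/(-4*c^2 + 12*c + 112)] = (-c^2 + 3*c + (2*c - 3)^2 + 28)/(2*(-c^2 + 3*c + 28)^3)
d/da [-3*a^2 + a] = 1 - 6*a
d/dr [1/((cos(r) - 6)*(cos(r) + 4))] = 2*(cos(r) - 1)*sin(r)/((cos(r) - 6)^2*(cos(r) + 4)^2)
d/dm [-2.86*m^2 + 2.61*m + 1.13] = 2.61 - 5.72*m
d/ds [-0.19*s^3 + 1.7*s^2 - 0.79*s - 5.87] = -0.57*s^2 + 3.4*s - 0.79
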